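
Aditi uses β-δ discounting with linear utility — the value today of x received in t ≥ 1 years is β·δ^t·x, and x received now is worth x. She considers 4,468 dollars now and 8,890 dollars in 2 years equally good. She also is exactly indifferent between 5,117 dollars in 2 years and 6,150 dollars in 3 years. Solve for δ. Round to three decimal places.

From the later pair, β·δ^2·5117 = β·δ^3·6150; dividing through, δ = 5117/6150 = 0.83203.

δ ≈ 0.832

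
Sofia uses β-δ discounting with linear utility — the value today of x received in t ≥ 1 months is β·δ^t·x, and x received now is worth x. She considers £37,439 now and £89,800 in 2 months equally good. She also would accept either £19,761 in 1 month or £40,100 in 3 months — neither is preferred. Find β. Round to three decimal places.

β ≈ 0.846

Both payoffs in the second observation are in the future, so β drops out: δ^1·19761 = δ^3·40100 ⇒ δ^2 = 19761/40100 = 0.49279, so δ = 0.70199.
The first indifference: 37439 = β·δ^2·89800, so β = 37439/(δ^2·89800) = 37439/(0.49279·89800) ≈ 0.846.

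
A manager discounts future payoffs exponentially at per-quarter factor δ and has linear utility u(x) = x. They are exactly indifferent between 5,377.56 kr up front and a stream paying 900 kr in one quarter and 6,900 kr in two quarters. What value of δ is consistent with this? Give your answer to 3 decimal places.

δ ≈ 0.820

Present value of the stream is 900·δ + 6900·δ². Indifference gives 900δ + 6900δ² = 5377.56.
That is, 6900δ² + 900δ − 5377.56 = 0, a quadratic in δ.
The positive root is δ = [−900 + √(900² + 4·6900·5377.56)] / (2·6900) = (−900 + 12216.000)/13800 ≈ 0.820.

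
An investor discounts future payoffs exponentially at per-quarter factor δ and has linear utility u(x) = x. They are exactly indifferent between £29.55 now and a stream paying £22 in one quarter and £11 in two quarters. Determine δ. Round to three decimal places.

δ ≈ 0.920

Equating present values: 29.55 = 22δ + 11δ².
Rearranged: 11δ² + 22δ − 29.55 = 0.
δ = (−22 + √(22² + 4·11·29.55)) / (2·11) = (−22 + √1784.20) / 22 ≈ 0.920.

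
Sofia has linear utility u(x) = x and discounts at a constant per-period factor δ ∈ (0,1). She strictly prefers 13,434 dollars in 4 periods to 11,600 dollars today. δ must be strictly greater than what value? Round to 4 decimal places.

Comparing present values: 11600 < δ^4·13434.
Dividing by 13434: δ^4 > 0.86348. Both sides are positive, so the 4th root keeps the direction.
δ > 0.86348^(1/4) = 0.9640.

δ > 0.9640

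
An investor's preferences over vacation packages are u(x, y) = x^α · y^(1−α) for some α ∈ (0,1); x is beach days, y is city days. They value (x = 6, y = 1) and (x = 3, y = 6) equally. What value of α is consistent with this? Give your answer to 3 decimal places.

α ≈ 0.721

The Cobb–Douglas utilities coincide, so 6^α·1^(1−α) = 3^α·6^(1−α).
Taking logs: α·ln 6 + (1−α)·ln 1 = α·ln 3 + (1−α)·ln 6, i.e. α·0.693147 = (1−α)·1.791759.
Thus α·(2.484906) = 1.791759, so α = 1.791759/2.484906 ≈ 0.721.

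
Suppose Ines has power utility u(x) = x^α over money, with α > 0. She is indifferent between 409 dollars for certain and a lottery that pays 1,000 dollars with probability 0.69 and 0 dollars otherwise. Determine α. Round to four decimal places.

α ≈ 0.4150

The lottery's expected utility is 0.69·u(1000) + 0.31·u(0) = 0.69·1000^α (since u(0) = 0 for α > 0).
Indifference: 409^α = 0.69·1000^α, so (409/1000)^α = 0.69.
Take logs: α = ln 0.69 / ln(409/1000) ≈ 0.415041.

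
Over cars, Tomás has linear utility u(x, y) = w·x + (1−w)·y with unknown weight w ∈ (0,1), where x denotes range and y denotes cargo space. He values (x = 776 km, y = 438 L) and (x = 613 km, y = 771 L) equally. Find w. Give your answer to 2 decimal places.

Indifference: w·776 + (1−w)·438 = w·613 + (1−w)·771.
w·(776−613) = (1−w)·(771−438), i.e. w·163 = (1−w)·333.
Hence w = 333/(163+333) = 333/496 = 0.67.

w = 0.67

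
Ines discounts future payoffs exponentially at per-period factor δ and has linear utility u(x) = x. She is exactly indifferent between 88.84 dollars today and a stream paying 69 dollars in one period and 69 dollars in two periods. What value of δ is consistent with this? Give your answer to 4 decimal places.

δ ≈ 0.7400

Present value of the stream is 69·δ + 69·δ². Indifference gives 69δ + 69δ² = 88.84.
Rearranged: 69δ² + 69δ − 88.84 = 0.
δ = (−69 + √(69² + 4·69·88.84)) / (2·69) = (−69 + √29280.84) / 138 ≈ 0.7400.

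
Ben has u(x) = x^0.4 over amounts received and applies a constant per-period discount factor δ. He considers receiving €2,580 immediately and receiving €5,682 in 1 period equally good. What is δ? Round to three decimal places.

Indifference means u(2580) = δ · u(5682), so δ = u(2580)/u(5682).
With u(x) = x^0.4: δ = 2580^0.4/5682^0.4 = (2580/5682)^0.4 = 0.72920.

δ ≈ 0.729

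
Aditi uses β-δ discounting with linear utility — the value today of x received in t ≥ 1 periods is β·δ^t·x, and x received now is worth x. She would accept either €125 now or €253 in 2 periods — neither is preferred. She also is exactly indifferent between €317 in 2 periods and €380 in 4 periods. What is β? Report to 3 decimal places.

From the later pair, β·δ^2·317 = β·δ^4·380; dividing through, δ^2 = 317/380 = 0.83421, so δ = 0.91335.
Substituting δ into 125 = β·δ^2·253: β = 125/(211.055) ≈ 0.592.

β ≈ 0.592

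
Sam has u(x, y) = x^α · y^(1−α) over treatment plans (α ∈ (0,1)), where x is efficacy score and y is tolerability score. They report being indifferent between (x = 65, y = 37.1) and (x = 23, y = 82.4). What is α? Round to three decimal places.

α ≈ 0.434

Indifference: 65^α · 37.1^(1−α) = 23^α · 82.4^(1−α).
Taking logs: α·ln 65 + (1−α)·ln 37.1 = α·ln 23 + (1−α)·ln 82.4, i.e. α·1.038893 = (1−α)·0.797968.
So α/(1−α) = (0.797968)/(1.038893) = 0.768095, and α = 0.768095/1.768095 ≈ 0.434.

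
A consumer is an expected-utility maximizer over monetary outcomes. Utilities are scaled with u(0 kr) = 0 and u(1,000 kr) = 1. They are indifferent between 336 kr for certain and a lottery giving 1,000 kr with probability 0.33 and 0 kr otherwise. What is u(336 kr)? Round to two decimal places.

0.33

The indifference gives u(336 kr) = 0.33·u(1,000 kr) + 0.67·u(0 kr) = 0.33·1 + 0.67·0 = 0.33.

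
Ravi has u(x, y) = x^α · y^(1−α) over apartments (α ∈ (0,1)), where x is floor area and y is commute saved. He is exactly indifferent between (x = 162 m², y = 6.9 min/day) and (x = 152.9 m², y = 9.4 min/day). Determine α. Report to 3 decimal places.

α ≈ 0.842

Indifference: 162^α · 6.9^(1−α) = 152.9^α · 9.4^(1−α).
Rearrange to (162/152.9)^α = (9.4/6.9)^(1−α) and take logs: α·0.057812 = (1−α)·0.309188.
So α/(1−α) = (0.309188)/(0.057812) = 5.348163, and α = 5.348163/6.348163 ≈ 0.842.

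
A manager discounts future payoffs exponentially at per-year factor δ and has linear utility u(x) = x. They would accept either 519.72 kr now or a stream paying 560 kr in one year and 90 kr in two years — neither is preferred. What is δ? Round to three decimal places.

δ ≈ 0.820

Present value of the stream is 560·δ + 90·δ². Indifference gives 560δ + 90δ² = 519.72.
Rearranged: 90δ² + 560δ − 519.72 = 0.
δ = (−560 + √(560² + 4·90·519.72)) / (2·90) = (−560 + √500699.20) / 180 ≈ 0.820.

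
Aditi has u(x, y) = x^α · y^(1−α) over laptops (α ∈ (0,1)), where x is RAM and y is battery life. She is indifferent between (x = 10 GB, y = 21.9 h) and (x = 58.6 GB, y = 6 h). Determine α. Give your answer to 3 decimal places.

α ≈ 0.423

The Cobb–Douglas utilities coincide, so 10^α·21.9^(1−α) = 58.6^α·6^(1−α).
Rearrange to (10/58.6)^α = (6/21.9)^(1−α) and take logs: α·-1.768150 = (1−α)·-1.294727.
So α/(1−α) = (-1.294727)/(-1.768150) = 0.732250, and α = 0.732250/1.732250 ≈ 0.423.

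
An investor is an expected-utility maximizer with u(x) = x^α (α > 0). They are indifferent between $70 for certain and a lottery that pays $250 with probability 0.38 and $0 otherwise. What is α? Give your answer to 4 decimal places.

α ≈ 0.7601

EU(lottery) = 0.38·250^α + 0.62·0 = 0.38·250^α.
Equating: 70^α = 0.38·250^α, i.e. 0.2800^α = 0.38.
Taking logs: α·ln(70/250) = ln(0.38), so α = -0.9675840 / -1.2729657 ≈ 0.7601.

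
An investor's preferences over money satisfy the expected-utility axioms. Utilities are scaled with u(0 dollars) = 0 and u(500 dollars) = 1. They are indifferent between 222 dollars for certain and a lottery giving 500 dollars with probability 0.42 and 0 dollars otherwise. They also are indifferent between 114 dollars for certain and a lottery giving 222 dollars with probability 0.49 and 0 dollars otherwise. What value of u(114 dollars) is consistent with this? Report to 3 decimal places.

0.206

From the first indifference, u(222 dollars) = 0.42·u(500 dollars) + 0.58·u(0 dollars) = 0.42·1 + 0.58·0 = 0.42.
Chaining: u(114 dollars) = 0.49·0.42 + 0.51·0.00 = 0.2058.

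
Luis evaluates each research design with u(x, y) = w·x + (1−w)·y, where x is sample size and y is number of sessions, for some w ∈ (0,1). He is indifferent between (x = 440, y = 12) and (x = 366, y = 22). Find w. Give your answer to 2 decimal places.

Equating utilities: w·440 + (1−w)·12 = w·366 + (1−w)·22.
Collecting terms: w·74 = (1−w)·10.
Hence w = 10/(74+10) = 10/84 = 0.12.

w = 0.12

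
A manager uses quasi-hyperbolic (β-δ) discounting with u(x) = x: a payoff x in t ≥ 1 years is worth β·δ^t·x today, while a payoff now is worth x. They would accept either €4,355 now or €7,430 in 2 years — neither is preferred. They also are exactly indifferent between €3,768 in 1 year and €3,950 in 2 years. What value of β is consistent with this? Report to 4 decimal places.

β ≈ 0.6441

Both payoffs in the second observation are in the future, so β drops out: δ^1·3768 = δ^2·3950 ⇒ δ = 3768/3950 = 0.95392.
The first indifference: 4355 = β·δ^2·7430, so β = 4355/(δ^2·7430) = 4355/(0.90997·7430) ≈ 0.6441.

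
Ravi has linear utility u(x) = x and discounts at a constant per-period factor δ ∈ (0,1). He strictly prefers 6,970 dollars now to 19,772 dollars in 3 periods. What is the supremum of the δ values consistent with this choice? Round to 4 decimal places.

δ < 0.7064

Comparing present values: 6970 > δ^3·19772.
So δ^3 < 6970/19772 = 0.35252; taking the cube root of both positive sides preserves the inequality.
δ < 0.35252^(1/3) = 0.7064.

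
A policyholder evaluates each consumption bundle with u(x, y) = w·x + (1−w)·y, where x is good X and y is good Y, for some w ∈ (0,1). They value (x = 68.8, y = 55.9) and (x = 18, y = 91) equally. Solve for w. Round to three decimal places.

w = 0.409

Indifference: w·68.8 + (1−w)·55.9 = w·18 + (1−w)·91.
Rearranging, 50.8·w − 35.1·(1−w) = 0.
The marginal rate of substitution is 35.1/50.8, so w = 35.1/(50.8+35.1) = 0.409.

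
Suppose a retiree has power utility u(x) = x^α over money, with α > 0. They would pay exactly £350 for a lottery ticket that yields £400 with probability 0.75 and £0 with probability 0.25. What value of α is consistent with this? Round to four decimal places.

α ≈ 2.1544

EU(lottery) = 0.75·400^α + 0.25·0 = 0.75·400^α.
Indifference: 350^α = 0.75·400^α, so (350/400)^α = 0.75.
α = ln(0.75) / ln(350/400) = -0.2876821/-0.1335314 ≈ 2.1544.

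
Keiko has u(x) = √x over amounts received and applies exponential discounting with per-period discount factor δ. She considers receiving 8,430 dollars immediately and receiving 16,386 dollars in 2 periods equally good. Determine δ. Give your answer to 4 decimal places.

Indifference means u(8430) = δ^2 · u(16386), so δ^2 = u(8430)/u(16386).
Since u(x) = √x, δ^2 = √(8430/16386) = 0.71726.
Hence δ = (0.71726)^(1/2) = 0.846913.

δ ≈ 0.8469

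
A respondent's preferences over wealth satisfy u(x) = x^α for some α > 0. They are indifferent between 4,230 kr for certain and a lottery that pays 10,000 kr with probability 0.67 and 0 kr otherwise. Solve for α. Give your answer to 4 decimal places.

EU(lottery) = 0.67·10000^α + 0.33·0 = 0.67·10000^α.
Setting u(4230) equal to that: 4230^α = 0.67·10000^α ⇒ (4230/10000)^α = 0.67.
Taking logs: α·ln(4230/10000) = ln(0.67), so α = -0.4004776 / -0.8603831 ≈ 0.4655.

α ≈ 0.4655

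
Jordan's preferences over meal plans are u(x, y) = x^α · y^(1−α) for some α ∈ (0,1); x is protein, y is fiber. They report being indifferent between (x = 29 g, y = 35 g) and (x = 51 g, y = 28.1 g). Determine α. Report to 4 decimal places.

α ≈ 0.2800

The Cobb–Douglas utilities coincide, so 29^α·35^(1−α) = 51^α·28.1^(1−α).
Rearrange to (29/51)^α = (28.1/35)^(1−α) and take logs: α·-0.5645298 = (1−α)·-0.2195785.
So α/(1−α) = (-0.2195785)/(-0.5645298) = 0.3889582, and α = 0.3889582/1.3889582 ≈ 0.2800.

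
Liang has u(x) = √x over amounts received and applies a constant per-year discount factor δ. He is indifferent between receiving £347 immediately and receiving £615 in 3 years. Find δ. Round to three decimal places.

δ ≈ 0.909

Equating discounted utilities: u(347) = δ^3·u(615) ⇒ δ^3 = u(347)/u(615).
Since u(x) = √x, δ^3 = √(347/615) = 0.75115.
So δ = 0.75115^(1/3) ≈ 0.909.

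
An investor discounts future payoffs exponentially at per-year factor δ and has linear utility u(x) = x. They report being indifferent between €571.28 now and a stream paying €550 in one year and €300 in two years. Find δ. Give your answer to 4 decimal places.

δ ≈ 0.7400

The stream is worth 550δ + 300δ² today, so 550δ + 300δ² = 571.28.
So 300δ² + 550δ − 571.28 = 0.
δ = (−550 + √(550² + 4·300·571.28)) / (2·300) = (−550 + √988036.00) / 600 ≈ 0.7400.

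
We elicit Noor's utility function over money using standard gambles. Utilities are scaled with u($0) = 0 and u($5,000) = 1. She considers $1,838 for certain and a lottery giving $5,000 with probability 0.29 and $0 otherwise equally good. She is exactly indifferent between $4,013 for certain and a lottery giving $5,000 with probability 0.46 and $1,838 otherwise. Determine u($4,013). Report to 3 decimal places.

0.617

From the first indifference, u($1,838) = 0.29·u($5,000) + 0.71·u($0) = 0.29·1 + 0.71·0 = 0.29.
Chaining: u($4,013) = 0.46·1.00 + 0.54·0.29 = 0.6166.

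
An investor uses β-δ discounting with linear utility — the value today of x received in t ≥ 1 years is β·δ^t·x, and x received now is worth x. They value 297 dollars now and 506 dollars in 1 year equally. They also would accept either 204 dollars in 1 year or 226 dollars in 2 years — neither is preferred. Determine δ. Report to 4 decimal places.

δ ≈ 0.9027

Both payoffs in the second observation are in the future, so β drops out: δ^1·204 = δ^2·226 ⇒ δ = 204/226 = 0.90265.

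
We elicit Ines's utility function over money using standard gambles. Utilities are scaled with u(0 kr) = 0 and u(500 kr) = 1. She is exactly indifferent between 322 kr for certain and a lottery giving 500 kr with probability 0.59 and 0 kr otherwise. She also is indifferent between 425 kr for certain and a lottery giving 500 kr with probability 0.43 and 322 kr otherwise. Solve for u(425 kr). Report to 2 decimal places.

0.77

The first gamble pins u(322 kr): it must equal 0.59·1 + 0.41·0 = 0.59.
The second indifference gives u(425 kr) = 0.43·u(500 kr) + 0.57·u(322 kr) = 0.43·1.00 + 0.57·0.59 = 0.7663.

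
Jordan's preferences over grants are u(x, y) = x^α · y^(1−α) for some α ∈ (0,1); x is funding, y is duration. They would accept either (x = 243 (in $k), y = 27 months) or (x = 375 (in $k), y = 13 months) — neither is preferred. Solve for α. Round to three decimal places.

α ≈ 0.628

Indifference: 243^α · 27^(1−α) = 375^α · 13^(1−α).
Taking logs: α·ln 243 + (1−α)·ln 27 = α·ln 375 + (1−α)·ln 13, i.e. α·-0.433865 = (1−α)·-0.730888.
Thus α·(-1.164753) = -0.730888, so α = -0.730888/-1.164753 ≈ 0.628.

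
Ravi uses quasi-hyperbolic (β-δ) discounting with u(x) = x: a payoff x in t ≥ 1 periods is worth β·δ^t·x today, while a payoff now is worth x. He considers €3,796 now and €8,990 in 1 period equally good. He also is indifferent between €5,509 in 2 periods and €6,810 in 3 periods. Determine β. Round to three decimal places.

β ≈ 0.522

From the later pair, β·δ^2·5509 = β·δ^3·6810; dividing through, δ = 5509/6810 = 0.80896.
Substituting δ into 3796 = β·δ·8990: β = 3796/(7272.527) ≈ 0.522.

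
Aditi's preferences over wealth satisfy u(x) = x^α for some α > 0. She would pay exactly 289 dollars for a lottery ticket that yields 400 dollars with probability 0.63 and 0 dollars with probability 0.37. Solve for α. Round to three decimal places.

α ≈ 1.421

EU(lottery) = 0.63·400^α + 0.37·0 = 0.63·400^α.
Equating: 289^α = 0.63·400^α, i.e. 0.7225^α = 0.63.
Taking logs: α·ln(289/400) = ln(0.63), so α = -0.462035 / -0.325038 ≈ 1.421.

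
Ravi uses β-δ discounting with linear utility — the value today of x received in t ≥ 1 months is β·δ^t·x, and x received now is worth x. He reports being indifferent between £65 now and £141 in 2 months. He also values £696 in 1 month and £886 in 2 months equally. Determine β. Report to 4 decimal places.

Both payoffs in the second observation are in the future, so β drops out: δ^1·696 = δ^2·886 ⇒ δ = 696/886 = 0.78555.
Now use the now-vs-future pair: 65 = β·δ^2·141 gives β = 65/(0.61709·141) ≈ 0.7470.

β ≈ 0.7470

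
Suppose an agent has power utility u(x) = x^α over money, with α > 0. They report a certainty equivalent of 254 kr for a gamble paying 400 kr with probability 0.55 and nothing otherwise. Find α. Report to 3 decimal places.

Since u(0) = 0, the lottery's EU is 0.55·400^α.
Setting u(254) equal to that: 254^α = 0.55·400^α ⇒ (254/400)^α = 0.55.
Taking logs: α·ln(254/400) = ln(0.55), so α = -0.597837 / -0.454130 ≈ 1.316.

α ≈ 1.316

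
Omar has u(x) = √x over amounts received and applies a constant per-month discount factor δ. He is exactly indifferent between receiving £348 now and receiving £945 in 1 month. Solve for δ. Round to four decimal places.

δ ≈ 0.6068

Indifference means u(348) = δ · u(945), so δ = u(348)/u(945).
Since u(x) = √x, δ = √(348/945) = 0.60684.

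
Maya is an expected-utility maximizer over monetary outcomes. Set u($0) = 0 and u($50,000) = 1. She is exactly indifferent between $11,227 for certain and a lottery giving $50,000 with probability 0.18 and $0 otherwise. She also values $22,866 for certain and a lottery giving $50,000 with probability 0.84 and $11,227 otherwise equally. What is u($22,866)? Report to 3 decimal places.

From the first indifference, u($11,227) = 0.18·u($50,000) + 0.82·u($0) = 0.18·1 + 0.82·0 = 0.18.
Then u($22,866) = 0.84·u($50,000) + 0.16·u($11,227) = 0.84·1.00 + 0.16·0.18 = 0.8688.

0.869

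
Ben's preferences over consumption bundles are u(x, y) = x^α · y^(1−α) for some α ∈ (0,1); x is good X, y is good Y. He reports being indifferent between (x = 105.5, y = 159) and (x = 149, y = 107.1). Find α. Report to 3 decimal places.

Set the two utilities equal: 105.5^α·159^(1−α) = 149^α·107.1^(1−α).
Taking logs: α·ln 105.5 + (1−α)·ln 159 = α·ln 149 + (1−α)·ln 107.1, i.e. α·-0.345235 = (1−α)·-0.395141.
Thus α·(-0.740376) = -0.395141, so α = -0.395141/-0.740376 ≈ 0.534.

α ≈ 0.534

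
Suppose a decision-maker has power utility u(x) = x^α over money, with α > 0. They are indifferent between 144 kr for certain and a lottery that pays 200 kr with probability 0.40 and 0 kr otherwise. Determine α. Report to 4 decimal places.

α ≈ 2.7893

The lottery's expected utility is 0.40·u(200) + 0.60·u(0) = 0.40·200^α (since u(0) = 0 for α > 0).
Setting u(144) equal to that: 144^α = 0.40·200^α ⇒ (144/200)^α = 0.40.
Taking logs: α·ln(144/200) = ln(0.40), so α = -0.9162907 / -0.3285041 ≈ 2.7893.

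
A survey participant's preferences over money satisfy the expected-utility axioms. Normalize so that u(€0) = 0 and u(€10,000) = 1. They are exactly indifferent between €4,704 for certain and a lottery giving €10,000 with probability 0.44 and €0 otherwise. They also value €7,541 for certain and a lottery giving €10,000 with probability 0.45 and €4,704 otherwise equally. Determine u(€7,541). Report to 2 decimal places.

0.69

First, u(€4,704) = 0.44·u(€10,000) + 0.56·u(€0) = 0.44.
Then u(€7,541) = 0.45·u(€10,000) + 0.55·u(€4,704) = 0.45·1.00 + 0.55·0.44 = 0.6920.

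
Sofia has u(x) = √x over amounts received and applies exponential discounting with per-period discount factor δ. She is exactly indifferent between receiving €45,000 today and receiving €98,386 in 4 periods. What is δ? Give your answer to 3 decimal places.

δ ≈ 0.907

Equating discounted utilities: u(45000) = δ^4·u(98386) ⇒ δ^4 = u(45000)/u(98386).
With u(x) = √x: δ^4 = √45000/√98386 = √(45000/98386) = 0.67630.
Hence δ = (0.67630)^(1/4) = 0.90685.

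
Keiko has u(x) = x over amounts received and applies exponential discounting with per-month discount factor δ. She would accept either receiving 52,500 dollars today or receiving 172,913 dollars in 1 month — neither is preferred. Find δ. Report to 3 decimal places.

δ ≈ 0.304

Indifference means u(52500) = δ · u(172913), so δ = u(52500)/u(172913).
With u(x) = x: δ = 52500/172913 = 0.30362.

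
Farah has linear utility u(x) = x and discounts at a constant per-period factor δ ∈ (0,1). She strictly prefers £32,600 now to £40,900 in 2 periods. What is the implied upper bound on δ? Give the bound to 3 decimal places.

δ < 0.893

Under u(x) = x this choice says 32600 > δ^2·40900.
Dividing by 40900: δ^2 < 0.79707. Both sides are positive, so the square root keeps the direction.
δ < (32600/40900)^(1/2) ≈ 0.893.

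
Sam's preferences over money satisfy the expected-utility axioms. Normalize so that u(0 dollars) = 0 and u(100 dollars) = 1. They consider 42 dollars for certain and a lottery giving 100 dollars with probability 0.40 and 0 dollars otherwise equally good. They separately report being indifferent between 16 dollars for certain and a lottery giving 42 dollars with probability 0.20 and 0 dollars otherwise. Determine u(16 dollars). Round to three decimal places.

0.080

The first gamble pins u(42 dollars): it must equal 0.40·1 + 0.60·0 = 0.40.
Chaining: u(16 dollars) = 0.20·0.40 + 0.80·0.00 = 0.0800.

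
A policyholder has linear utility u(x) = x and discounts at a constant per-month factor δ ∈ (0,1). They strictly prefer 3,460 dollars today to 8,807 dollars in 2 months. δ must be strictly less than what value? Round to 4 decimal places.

δ < 0.6268

Under u(x) = x this choice says 3460 > δ^2·8807.
So δ^2 < 3460/8807 = 0.39287; taking the square root of both positive sides preserves the inequality.
δ < (3460/8807)^(1/2) ≈ 0.6268.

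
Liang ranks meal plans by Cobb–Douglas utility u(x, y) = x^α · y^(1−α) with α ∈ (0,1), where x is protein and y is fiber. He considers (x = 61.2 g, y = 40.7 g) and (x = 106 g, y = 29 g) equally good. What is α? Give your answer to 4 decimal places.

α ≈ 0.3816

Indifference: 61.2^α · 40.7^(1−α) = 106^α · 29^(1−α).
Rearrange to (61.2/106)^α = (29/40.7)^(1−α) and take logs: α·-0.5492919 = (1−α)·-0.3389323.
With A = -0.5492919 and B = -0.3389323: α·A = (1−α)·B, so α = B/(A+B) = -0.3389323/-0.8882242 ≈ 0.3816.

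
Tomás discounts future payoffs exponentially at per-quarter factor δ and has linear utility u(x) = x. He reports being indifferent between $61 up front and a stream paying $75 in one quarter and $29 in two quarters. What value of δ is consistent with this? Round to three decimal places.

Present value of the stream is 75·δ + 29·δ². Indifference gives 75δ + 29δ² = 61.
That is, 29δ² + 75δ − 61 = 0, a quadratic in δ.
The positive root is δ = [−75 + √(75² + 4·29·61)] / (2·29) = (−75 + 112.699)/58 ≈ 0.650.

δ ≈ 0.650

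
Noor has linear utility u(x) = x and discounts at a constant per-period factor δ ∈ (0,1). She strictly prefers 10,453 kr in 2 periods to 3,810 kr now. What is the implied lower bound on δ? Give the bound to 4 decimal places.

Comparing present values: 3810 < δ^2·10453.
Dividing by 10453: δ^2 > 0.36449. Both sides are positive, so the square root keeps the direction.
δ > 0.36449^(1/2) = 0.6037.

δ > 0.6037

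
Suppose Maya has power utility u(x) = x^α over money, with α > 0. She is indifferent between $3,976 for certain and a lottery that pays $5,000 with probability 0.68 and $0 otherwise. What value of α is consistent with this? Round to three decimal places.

The lottery's expected utility is 0.68·u(5000) + 0.32·u(0) = 0.68·5000^α (since u(0) = 0 for α > 0).
Equating: 3976^α = 0.68·5000^α, i.e. 0.7952^α = 0.68.
Taking logs: α·ln(3976/5000) = ln(0.68), so α = -0.385662 / -0.229162 ≈ 1.683.

α ≈ 1.683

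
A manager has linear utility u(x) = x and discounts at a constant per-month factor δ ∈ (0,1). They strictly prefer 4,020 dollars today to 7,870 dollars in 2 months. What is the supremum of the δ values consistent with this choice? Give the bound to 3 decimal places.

δ < 0.715

Under u(x) = x this choice says 4020 > δ^2·7870.
Dividing by 7870: δ^2 < 0.51080. Both sides are positive, so the square root keeps the direction.
δ < (4020/7870)^(1/2) ≈ 0.715.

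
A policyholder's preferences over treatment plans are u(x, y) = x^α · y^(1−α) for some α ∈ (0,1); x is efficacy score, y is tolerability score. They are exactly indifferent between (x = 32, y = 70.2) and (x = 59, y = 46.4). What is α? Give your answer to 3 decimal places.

The Cobb–Douglas utilities coincide, so 32^α·70.2^(1−α) = 59^α·46.4^(1−α).
Rearrange to (32/59)^α = (46.4/70.2)^(1−α) and take logs: α·-0.611802 = (1−α)·-0.414049.
With A = -0.611802 and B = -0.414049: α·A = (1−α)·B, so α = B/(A+B) = -0.414049/-1.025851 ≈ 0.404.

α ≈ 0.404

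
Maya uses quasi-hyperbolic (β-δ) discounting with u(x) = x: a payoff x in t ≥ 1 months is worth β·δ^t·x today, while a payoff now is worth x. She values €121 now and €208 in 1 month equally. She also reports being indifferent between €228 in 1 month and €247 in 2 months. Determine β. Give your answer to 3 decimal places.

The second indifference involves only future payoffs, so β cancels: β·δ^1·228 = β·δ^2·247, giving δ = 228/247 = 0.92308.
Substituting δ into 121 = β·δ·208: β = 121/(192.000) ≈ 0.630.

β ≈ 0.630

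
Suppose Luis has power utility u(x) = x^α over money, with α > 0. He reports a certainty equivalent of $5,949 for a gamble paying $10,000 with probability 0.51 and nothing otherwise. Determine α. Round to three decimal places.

α ≈ 1.296

EU(lottery) = 0.51·10000^α + 0.49·0 = 0.51·10000^α.
Indifference: 5949^α = 0.51·10000^α, so (5949/10000)^α = 0.51.
Taking logs: α·ln(5949/10000) = ln(0.51), so α = -0.673345 / -0.519362 ≈ 1.296.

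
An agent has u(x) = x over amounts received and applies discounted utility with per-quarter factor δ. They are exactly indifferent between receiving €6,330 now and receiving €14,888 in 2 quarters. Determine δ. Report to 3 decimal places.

Equating discounted utilities: u(6330) = δ^2·u(14888) ⇒ δ^2 = u(6330)/u(14888).
With u(x) = x: δ^2 = 6330/14888 = 0.42517.
Taking the square root: δ = 0.42517^(1/2) ≈ 0.652.

δ ≈ 0.652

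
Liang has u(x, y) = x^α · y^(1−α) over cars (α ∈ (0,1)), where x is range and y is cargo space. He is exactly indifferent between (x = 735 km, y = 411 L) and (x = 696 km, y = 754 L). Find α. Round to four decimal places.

α ≈ 0.9176

Set the two utilities equal: 735^α·411^(1−α) = 696^α·754^(1−α).
Taking logs: α·ln 735 + (1−α)·ln 411 = α·ln 696 + (1−α)·ln 754, i.e. α·0.0545208 = (1−α)·0.6067992.
Thus α·(0.6613200) = 0.6067992, so α = 0.6067992/0.6613200 ≈ 0.9176.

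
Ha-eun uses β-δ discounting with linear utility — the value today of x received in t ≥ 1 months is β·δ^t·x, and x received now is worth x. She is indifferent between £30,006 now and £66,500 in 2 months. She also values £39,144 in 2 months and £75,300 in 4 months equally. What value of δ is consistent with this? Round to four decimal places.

From the later pair, β·δ^2·39144 = β·δ^4·75300; dividing through, δ^2 = 39144/75300 = 0.51984, so δ = 0.72100.

δ ≈ 0.7210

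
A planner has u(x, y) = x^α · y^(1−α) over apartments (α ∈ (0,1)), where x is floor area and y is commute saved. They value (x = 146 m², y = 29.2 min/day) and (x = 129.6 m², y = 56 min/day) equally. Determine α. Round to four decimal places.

Indifference: 146^α · 29.2^(1−α) = 129.6^α · 56^(1−α).
(146/129.6)^α = (56/29.2)^(1−α); take logs: α·ln(146/129.6) = (1−α)·ln(56/29.2), i.e. α·0.1191538 = (1−α)·0.6511830.
So α/(1−α) = (0.6511830)/(0.1191538) = 5.4650628, and α = 5.4650628/6.4650628 ≈ 0.8453.

α ≈ 0.8453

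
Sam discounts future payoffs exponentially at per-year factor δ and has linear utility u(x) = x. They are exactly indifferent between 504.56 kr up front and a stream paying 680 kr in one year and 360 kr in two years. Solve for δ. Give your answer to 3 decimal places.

Equating present values: 504.56 = 680δ + 360δ².
So 360δ² + 680δ − 504.56 = 0.
The positive root is δ = [−680 + √(680² + 4·360·504.56)] / (2·360) = (−680 + 1090.397)/720 ≈ 0.570.

δ ≈ 0.570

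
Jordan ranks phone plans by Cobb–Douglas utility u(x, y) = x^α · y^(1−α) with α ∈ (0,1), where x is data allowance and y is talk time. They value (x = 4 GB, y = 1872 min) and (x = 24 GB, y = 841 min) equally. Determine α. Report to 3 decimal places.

Set the two utilities equal: 4^α·1872^(1−α) = 24^α·841^(1−α).
(4/24)^α = (841/1872)^(1−α); take logs: α·ln(4/24) = (1−α)·ln(841/1872), i.e. α·-1.791759 = (1−α)·-0.800171.
So α/(1−α) = (-0.800171)/(-1.791759) = 0.446584, and α = 0.446584/1.446584 ≈ 0.309.

α ≈ 0.309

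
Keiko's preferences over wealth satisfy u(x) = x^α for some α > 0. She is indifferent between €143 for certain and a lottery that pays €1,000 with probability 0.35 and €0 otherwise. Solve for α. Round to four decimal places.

EU(lottery) = 0.35·1000^α + 0.65·0 = 0.35·1000^α.
Setting u(143) equal to that: 143^α = 0.35·1000^α ⇒ (143/1000)^α = 0.35.
α = ln(0.35) / ln(143/1000) = -1.0498221/-1.9449106 ≈ 0.5398.

α ≈ 0.5398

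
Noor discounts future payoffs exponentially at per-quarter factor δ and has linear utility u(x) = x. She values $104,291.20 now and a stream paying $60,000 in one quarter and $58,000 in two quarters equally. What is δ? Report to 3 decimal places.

Equating present values: 104291.20 = 60000δ + 58000δ².
So 58000δ² + 60000δ − 104291.20 = 0.
By the quadratic formula (taking the positive root), δ = (−60000 + √27795558400.00) / 116000 ≈ 0.920.

δ ≈ 0.920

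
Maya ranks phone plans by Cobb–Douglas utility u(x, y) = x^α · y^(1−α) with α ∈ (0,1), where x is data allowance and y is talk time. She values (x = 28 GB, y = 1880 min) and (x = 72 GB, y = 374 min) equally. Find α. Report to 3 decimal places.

Set the two utilities equal: 28^α·1880^(1−α) = 72^α·374^(1−α).
Taking logs: α·ln 28 + (1−α)·ln 1880 = α·ln 72 + (1−α)·ln 374, i.e. α·-0.944462 = (1−α)·-1.614771.
Thus α·(-2.559233) = -1.614771, so α = -1.614771/-2.559233 ≈ 0.631.

α ≈ 0.631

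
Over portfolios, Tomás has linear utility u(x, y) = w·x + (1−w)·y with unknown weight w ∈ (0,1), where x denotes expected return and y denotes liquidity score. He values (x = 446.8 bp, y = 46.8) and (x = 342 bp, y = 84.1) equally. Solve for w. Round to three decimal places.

w = 0.262

Indifference: w·446.8 + (1−w)·46.8 = w·342 + (1−w)·84.1.
w·(446.8−342) = (1−w)·(84.1−46.8), i.e. w·104.8 = (1−w)·37.3.
Hence w = 37.3/(104.8+37.3) = 37.3/142.1 = 0.262.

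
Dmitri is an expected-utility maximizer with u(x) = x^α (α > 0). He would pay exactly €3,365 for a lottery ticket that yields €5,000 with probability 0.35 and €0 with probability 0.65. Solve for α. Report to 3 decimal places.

The lottery's expected utility is 0.35·u(5000) + 0.65·u(0) = 0.35·5000^α (since u(0) = 0 for α > 0).
Indifference: 3365^α = 0.35·5000^α, so (3365/5000)^α = 0.35.
Taking logs: α·ln(3365/5000) = ln(0.35), so α = -1.049822 / -0.396010 ≈ 2.651.

α ≈ 2.651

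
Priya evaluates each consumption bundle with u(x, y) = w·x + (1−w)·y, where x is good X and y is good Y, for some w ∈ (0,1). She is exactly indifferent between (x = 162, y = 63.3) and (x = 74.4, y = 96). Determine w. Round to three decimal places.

w = 0.272

u(162,63.3) = u(74.4,96) means w·162 + (1−w)·63.3 = w·74.4 + (1−w)·96.
Rearranging, 87.6·w − 32.7·(1−w) = 0.
So w/(1−w) = 32.7/87.6 = 0.3733, giving w = 32.7/(87.6+32.7) = 0.272.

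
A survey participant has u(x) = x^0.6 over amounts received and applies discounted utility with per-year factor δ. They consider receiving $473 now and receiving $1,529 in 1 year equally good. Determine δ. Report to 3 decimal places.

The payoff in 1 year is discounted by δ, so u(473) = δ·u(1529) and δ = u(473)/u(1529).
Since u(x) = x^0.6, δ = (473/1529)^0.6 = 0.30935^0.6 = 0.49462.

δ ≈ 0.495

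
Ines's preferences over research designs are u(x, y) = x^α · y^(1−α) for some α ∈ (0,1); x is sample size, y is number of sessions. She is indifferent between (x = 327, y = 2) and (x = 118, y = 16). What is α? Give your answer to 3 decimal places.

The Cobb–Douglas utilities coincide, so 327^α·2^(1−α) = 118^α·16^(1−α).
(327/118)^α = (16/2)^(1−α); take logs: α·ln(327/118) = (1−α)·ln(16/2), i.e. α·1.019276 = (1−α)·2.079442.
Thus α·(3.098718) = 2.079442, so α = 2.079442/3.098718 ≈ 0.671.

α ≈ 0.671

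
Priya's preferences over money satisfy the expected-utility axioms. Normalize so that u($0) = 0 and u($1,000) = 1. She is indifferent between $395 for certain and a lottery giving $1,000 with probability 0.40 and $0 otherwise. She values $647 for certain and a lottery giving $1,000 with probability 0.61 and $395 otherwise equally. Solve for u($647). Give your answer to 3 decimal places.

From the first indifference, u($395) = 0.40·u($1,000) + 0.60·u($0) = 0.40·1 + 0.60·0 = 0.40.
The second indifference gives u($647) = 0.61·u($1,000) + 0.39·u($395) = 0.61·1.00 + 0.39·0.40 = 0.7660.

0.766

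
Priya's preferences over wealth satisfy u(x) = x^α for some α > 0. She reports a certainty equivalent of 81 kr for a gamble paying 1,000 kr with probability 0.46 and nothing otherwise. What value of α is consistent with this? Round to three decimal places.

α ≈ 0.309

The lottery's expected utility is 0.46·u(1000) + 0.54·u(0) = 0.46·1000^α (since u(0) = 0 for α > 0).
Indifference: 81^α = 0.46·1000^α, so (81/1000)^α = 0.46.
Taking logs: α·ln(81/1000) = ln(0.46), so α = -0.776529 / -2.513306 ≈ 0.309.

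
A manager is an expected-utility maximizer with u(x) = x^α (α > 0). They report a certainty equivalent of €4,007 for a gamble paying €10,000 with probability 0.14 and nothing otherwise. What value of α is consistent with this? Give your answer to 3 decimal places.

α ≈ 2.150

EU(lottery) = 0.14·10000^α + 0.86·0 = 0.14·10000^α.
Setting u(4007) equal to that: 4007^α = 0.14·10000^α ⇒ (4007/10000)^α = 0.14.
α = ln(0.14) / ln(4007/10000) = -1.966113/-0.914542 ≈ 2.150.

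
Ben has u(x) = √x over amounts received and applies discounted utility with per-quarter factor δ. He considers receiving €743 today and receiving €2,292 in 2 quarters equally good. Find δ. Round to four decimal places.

The payoff in 2 quarters is discounted by δ^2, so u(743) = δ^2·u(2292) and δ^2 = u(743)/u(2292).
Since u(x) = √x, δ^2 = √(743/2292) = 0.56936.
Taking the square root: δ = 0.56936^(1/2) ≈ 0.7546.

δ ≈ 0.7546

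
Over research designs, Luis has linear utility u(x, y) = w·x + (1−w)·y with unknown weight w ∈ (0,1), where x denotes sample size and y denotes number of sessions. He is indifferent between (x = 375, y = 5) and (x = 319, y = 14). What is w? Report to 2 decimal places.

w = 0.14

Equating utilities: w·375 + (1−w)·5 = w·319 + (1−w)·14.
w·(375−319) = (1−w)·(14−5), i.e. w·56 = (1−w)·9.
Hence w = 9/(56+9) = 9/65 = 0.14.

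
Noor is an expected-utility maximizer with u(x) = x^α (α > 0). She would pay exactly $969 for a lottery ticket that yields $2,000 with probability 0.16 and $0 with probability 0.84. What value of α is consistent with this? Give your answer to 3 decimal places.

The lottery's expected utility is 0.16·u(2000) + 0.84·u(0) = 0.16·2000^α (since u(0) = 0 for α > 0).
Setting u(969) equal to that: 969^α = 0.16·2000^α ⇒ (969/2000)^α = 0.16.
Take logs: α = ln 0.16 / ln(969/2000) ≈ 2.52896.

α ≈ 2.529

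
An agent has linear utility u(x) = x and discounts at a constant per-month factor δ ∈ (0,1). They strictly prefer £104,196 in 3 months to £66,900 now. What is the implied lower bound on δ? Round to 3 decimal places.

Under u(x) = x this choice says 66900 < δ^3·104196.
Hence δ^3 > 66900/104196 = 0.64206, and x ↦ x^(1/3) is increasing on (0,∞).
δ > (66900/104196)^(1/3) ≈ 0.863.

δ > 0.863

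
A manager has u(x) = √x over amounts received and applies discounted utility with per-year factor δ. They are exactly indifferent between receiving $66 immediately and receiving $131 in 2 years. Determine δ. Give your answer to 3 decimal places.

δ ≈ 0.842

The payoff in 2 years is discounted by δ^2, so u(66) = δ^2·u(131) and δ^2 = u(66)/u(131).
Since u(x) = √x, δ^2 = √(66/131) = 0.70980.
Hence δ = (0.70980)^(1/2) = 0.84250.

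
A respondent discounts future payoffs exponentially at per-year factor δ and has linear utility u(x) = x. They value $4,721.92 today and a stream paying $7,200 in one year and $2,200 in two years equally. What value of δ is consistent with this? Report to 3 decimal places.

The stream is worth 7200δ + 2200δ² today, so 7200δ + 2200δ² = 4721.92.
Rearranged: 2200δ² + 7200δ − 4721.92 = 0.
δ = (−7200 + √(7200² + 4·2200·4721.92)) / (2·2200) = (−7200 + √93392896.00) / 4400 ≈ 0.560.

δ ≈ 0.560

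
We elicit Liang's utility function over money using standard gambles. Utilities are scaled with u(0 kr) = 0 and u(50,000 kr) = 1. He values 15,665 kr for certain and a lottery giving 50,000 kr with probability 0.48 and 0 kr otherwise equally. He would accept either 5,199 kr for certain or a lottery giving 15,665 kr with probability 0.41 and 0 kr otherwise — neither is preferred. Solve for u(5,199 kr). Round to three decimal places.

First, u(15,665 kr) = 0.48·u(50,000 kr) + 0.52·u(0 kr) = 0.48.
Chaining: u(5,199 kr) = 0.41·0.48 + 0.59·0.00 = 0.1968.

0.197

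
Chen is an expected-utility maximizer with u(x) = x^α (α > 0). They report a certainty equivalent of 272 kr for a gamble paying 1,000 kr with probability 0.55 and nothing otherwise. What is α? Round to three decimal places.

α ≈ 0.459

Since u(0) = 0, the lottery's EU is 0.55·1000^α.
Setting u(272) equal to that: 272^α = 0.55·1000^α ⇒ (272/1000)^α = 0.55.
α = ln(0.55) / ln(272/1000) = -0.597837/-1.301953 ≈ 0.459.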